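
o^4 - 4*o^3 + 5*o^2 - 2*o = o*(o - 2)*(o - 1)^2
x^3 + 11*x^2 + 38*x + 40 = (x + 2)*(x + 4)*(x + 5)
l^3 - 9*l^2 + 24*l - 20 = (l - 5)*(l - 2)^2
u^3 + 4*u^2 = u^2*(u + 4)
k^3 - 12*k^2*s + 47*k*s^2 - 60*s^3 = (k - 5*s)*(k - 4*s)*(k - 3*s)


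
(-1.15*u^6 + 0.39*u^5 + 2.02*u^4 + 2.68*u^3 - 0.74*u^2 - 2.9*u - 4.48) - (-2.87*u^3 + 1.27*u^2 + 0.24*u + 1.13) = -1.15*u^6 + 0.39*u^5 + 2.02*u^4 + 5.55*u^3 - 2.01*u^2 - 3.14*u - 5.61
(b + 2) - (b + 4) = -2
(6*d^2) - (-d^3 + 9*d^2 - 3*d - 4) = d^3 - 3*d^2 + 3*d + 4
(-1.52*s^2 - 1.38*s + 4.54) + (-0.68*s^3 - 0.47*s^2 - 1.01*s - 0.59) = -0.68*s^3 - 1.99*s^2 - 2.39*s + 3.95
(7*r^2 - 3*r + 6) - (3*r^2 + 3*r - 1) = 4*r^2 - 6*r + 7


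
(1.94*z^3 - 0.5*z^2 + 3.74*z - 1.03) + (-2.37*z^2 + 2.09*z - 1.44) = 1.94*z^3 - 2.87*z^2 + 5.83*z - 2.47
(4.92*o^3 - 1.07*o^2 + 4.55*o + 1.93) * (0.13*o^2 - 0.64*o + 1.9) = 0.6396*o^5 - 3.2879*o^4 + 10.6243*o^3 - 4.6941*o^2 + 7.4098*o + 3.667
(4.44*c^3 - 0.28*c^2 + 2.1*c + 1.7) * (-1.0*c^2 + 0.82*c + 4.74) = -4.44*c^5 + 3.9208*c^4 + 18.716*c^3 - 1.3052*c^2 + 11.348*c + 8.058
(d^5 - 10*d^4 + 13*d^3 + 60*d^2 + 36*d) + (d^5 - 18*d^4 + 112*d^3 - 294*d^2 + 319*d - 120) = 2*d^5 - 28*d^4 + 125*d^3 - 234*d^2 + 355*d - 120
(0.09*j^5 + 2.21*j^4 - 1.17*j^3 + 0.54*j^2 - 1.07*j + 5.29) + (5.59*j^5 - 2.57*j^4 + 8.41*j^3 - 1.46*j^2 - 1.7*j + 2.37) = 5.68*j^5 - 0.36*j^4 + 7.24*j^3 - 0.92*j^2 - 2.77*j + 7.66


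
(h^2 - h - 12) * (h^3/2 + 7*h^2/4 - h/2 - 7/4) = h^5/2 + 5*h^4/4 - 33*h^3/4 - 89*h^2/4 + 31*h/4 + 21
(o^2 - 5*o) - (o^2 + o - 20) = 20 - 6*o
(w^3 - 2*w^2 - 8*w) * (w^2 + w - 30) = w^5 - w^4 - 40*w^3 + 52*w^2 + 240*w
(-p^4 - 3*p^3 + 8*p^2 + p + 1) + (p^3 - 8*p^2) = -p^4 - 2*p^3 + p + 1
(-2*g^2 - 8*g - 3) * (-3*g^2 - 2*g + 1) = 6*g^4 + 28*g^3 + 23*g^2 - 2*g - 3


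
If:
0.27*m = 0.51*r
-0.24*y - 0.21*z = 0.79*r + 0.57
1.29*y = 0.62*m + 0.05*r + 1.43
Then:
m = -0.389965705576019*z - 1.55252127524451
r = -0.206452432363775*z - 0.821923028070621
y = 0.330496634065794 - 0.195427410135908*z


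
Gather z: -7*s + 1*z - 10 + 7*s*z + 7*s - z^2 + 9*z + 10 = -z^2 + z*(7*s + 10)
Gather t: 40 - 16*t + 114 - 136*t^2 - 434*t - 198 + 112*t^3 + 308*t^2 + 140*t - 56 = 112*t^3 + 172*t^2 - 310*t - 100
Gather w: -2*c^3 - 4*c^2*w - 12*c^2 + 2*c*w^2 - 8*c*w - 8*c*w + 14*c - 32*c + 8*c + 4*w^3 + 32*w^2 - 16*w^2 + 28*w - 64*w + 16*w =-2*c^3 - 12*c^2 - 10*c + 4*w^3 + w^2*(2*c + 16) + w*(-4*c^2 - 16*c - 20)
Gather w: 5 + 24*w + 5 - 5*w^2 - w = -5*w^2 + 23*w + 10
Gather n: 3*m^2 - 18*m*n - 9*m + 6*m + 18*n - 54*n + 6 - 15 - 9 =3*m^2 - 3*m + n*(-18*m - 36) - 18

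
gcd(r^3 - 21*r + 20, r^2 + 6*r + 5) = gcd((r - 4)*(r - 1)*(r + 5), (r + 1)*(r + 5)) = r + 5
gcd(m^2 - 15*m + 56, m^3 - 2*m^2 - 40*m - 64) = m - 8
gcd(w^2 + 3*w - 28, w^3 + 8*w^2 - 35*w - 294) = w + 7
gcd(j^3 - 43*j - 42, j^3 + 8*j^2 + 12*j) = j + 6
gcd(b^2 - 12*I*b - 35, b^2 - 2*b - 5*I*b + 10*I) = b - 5*I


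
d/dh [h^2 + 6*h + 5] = 2*h + 6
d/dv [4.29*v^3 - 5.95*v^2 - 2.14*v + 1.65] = 12.87*v^2 - 11.9*v - 2.14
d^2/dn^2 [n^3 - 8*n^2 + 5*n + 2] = 6*n - 16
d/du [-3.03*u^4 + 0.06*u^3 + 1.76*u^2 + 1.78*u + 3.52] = -12.12*u^3 + 0.18*u^2 + 3.52*u + 1.78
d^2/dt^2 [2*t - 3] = 0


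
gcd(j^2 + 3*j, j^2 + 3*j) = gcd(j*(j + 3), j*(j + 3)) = j^2 + 3*j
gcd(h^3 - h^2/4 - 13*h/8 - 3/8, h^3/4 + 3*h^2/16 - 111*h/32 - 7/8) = h + 1/4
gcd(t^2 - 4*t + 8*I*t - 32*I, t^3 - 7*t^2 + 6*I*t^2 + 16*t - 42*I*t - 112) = t + 8*I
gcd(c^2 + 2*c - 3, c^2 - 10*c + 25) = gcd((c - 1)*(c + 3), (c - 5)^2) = 1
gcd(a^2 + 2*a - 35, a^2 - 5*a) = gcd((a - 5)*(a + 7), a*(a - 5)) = a - 5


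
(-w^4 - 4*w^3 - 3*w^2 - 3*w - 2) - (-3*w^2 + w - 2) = -w^4 - 4*w^3 - 4*w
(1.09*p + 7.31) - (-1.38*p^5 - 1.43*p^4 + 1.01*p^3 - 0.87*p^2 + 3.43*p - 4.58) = 1.38*p^5 + 1.43*p^4 - 1.01*p^3 + 0.87*p^2 - 2.34*p + 11.89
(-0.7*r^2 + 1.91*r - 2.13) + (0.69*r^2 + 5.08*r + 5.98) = -0.01*r^2 + 6.99*r + 3.85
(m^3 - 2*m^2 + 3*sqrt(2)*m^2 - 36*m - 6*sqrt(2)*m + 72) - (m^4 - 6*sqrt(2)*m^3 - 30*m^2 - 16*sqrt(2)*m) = -m^4 + m^3 + 6*sqrt(2)*m^3 + 3*sqrt(2)*m^2 + 28*m^2 - 36*m + 10*sqrt(2)*m + 72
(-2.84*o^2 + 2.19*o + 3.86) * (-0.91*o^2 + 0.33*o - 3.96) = 2.5844*o^4 - 2.9301*o^3 + 8.4565*o^2 - 7.3986*o - 15.2856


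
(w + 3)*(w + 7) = w^2 + 10*w + 21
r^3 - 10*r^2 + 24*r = r*(r - 6)*(r - 4)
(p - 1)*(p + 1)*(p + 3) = p^3 + 3*p^2 - p - 3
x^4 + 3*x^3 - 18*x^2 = x^2*(x - 3)*(x + 6)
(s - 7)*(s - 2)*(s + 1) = s^3 - 8*s^2 + 5*s + 14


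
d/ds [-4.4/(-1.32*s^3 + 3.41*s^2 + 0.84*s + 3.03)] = (-17.424*s^2 + 30.008*s + 3.696)/(-1.32*s^3 + 3.41*s^2 + 0.84*s + 3.03)^2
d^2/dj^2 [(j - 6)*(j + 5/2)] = 2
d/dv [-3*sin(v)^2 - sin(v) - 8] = -(6*sin(v) + 1)*cos(v)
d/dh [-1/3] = 0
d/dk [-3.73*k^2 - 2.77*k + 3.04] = -7.46*k - 2.77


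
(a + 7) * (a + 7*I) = a^2 + 7*a + 7*I*a + 49*I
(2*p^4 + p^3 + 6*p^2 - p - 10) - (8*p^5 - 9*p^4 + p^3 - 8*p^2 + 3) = -8*p^5 + 11*p^4 + 14*p^2 - p - 13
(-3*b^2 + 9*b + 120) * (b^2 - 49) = -3*b^4 + 9*b^3 + 267*b^2 - 441*b - 5880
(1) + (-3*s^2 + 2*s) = -3*s^2 + 2*s + 1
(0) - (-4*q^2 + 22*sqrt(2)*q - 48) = 4*q^2 - 22*sqrt(2)*q + 48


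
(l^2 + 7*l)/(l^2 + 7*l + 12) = l*(l + 7)/(l^2 + 7*l + 12)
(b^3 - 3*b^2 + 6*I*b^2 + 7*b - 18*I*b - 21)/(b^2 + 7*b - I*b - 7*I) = (b^2 + b*(-3 + 7*I) - 21*I)/(b + 7)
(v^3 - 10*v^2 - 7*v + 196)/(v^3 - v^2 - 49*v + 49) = (v^2 - 3*v - 28)/(v^2 + 6*v - 7)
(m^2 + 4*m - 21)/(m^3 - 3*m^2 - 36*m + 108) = (m + 7)/(m^2 - 36)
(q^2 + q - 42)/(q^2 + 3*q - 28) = (q - 6)/(q - 4)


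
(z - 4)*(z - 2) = z^2 - 6*z + 8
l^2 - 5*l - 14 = (l - 7)*(l + 2)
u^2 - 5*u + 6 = (u - 3)*(u - 2)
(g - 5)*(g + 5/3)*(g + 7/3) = g^3 - g^2 - 145*g/9 - 175/9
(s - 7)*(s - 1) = s^2 - 8*s + 7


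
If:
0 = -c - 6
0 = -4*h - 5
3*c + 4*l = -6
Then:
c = -6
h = -5/4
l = 3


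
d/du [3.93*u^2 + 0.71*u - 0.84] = 7.86*u + 0.71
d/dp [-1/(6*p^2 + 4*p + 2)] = (3*p + 1)/(3*p^2 + 2*p + 1)^2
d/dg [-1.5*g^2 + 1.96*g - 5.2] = 1.96 - 3.0*g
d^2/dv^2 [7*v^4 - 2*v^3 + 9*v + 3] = 12*v*(7*v - 1)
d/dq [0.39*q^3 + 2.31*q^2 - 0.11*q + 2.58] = 1.17*q^2 + 4.62*q - 0.11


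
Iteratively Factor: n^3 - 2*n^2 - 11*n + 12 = (n - 4)*(n^2 + 2*n - 3) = (n - 4)*(n - 1)*(n + 3)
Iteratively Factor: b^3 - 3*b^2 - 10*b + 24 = (b - 2)*(b^2 - b - 12) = (b - 4)*(b - 2)*(b + 3)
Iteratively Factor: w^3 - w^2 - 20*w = (w + 4)*(w^2 - 5*w) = (w - 5)*(w + 4)*(w)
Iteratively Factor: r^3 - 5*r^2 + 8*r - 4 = (r - 2)*(r^2 - 3*r + 2) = (r - 2)*(r - 1)*(r - 2)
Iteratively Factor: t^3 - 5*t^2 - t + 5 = (t - 1)*(t^2 - 4*t - 5) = (t - 1)*(t + 1)*(t - 5)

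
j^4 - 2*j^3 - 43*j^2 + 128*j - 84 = (j - 6)*(j - 2)*(j - 1)*(j + 7)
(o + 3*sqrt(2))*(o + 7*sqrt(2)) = o^2 + 10*sqrt(2)*o + 42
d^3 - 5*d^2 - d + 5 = (d - 5)*(d - 1)*(d + 1)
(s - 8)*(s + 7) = s^2 - s - 56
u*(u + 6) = u^2 + 6*u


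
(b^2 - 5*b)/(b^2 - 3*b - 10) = b/(b + 2)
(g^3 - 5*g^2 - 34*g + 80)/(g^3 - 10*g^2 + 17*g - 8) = (g^2 + 3*g - 10)/(g^2 - 2*g + 1)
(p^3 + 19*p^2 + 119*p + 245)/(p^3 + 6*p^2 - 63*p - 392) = (p + 5)/(p - 8)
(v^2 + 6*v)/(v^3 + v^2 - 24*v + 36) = v/(v^2 - 5*v + 6)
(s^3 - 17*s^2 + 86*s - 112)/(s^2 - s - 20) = (-s^3 + 17*s^2 - 86*s + 112)/(-s^2 + s + 20)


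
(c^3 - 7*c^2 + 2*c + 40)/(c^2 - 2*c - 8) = c - 5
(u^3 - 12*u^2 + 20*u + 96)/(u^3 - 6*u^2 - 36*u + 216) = (u^2 - 6*u - 16)/(u^2 - 36)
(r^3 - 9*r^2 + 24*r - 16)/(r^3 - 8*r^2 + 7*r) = (r^2 - 8*r + 16)/(r*(r - 7))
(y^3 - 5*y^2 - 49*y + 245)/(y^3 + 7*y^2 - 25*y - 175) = (y - 7)/(y + 5)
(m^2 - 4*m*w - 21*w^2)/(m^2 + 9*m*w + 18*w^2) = (m - 7*w)/(m + 6*w)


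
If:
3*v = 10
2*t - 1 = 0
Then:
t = 1/2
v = 10/3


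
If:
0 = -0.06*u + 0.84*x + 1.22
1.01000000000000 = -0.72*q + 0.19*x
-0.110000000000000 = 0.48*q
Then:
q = -0.23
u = 82.60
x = 4.45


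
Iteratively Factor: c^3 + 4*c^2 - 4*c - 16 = (c + 2)*(c^2 + 2*c - 8) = (c + 2)*(c + 4)*(c - 2)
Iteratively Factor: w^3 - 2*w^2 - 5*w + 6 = (w + 2)*(w^2 - 4*w + 3) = (w - 1)*(w + 2)*(w - 3)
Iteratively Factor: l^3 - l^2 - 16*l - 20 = (l + 2)*(l^2 - 3*l - 10) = (l + 2)^2*(l - 5)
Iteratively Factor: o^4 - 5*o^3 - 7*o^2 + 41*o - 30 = (o - 2)*(o^3 - 3*o^2 - 13*o + 15) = (o - 2)*(o + 3)*(o^2 - 6*o + 5) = (o - 5)*(o - 2)*(o + 3)*(o - 1)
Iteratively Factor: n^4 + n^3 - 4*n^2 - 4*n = (n)*(n^3 + n^2 - 4*n - 4) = n*(n + 1)*(n^2 - 4) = n*(n - 2)*(n + 1)*(n + 2)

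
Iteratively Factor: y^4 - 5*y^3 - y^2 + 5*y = (y - 5)*(y^3 - y) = (y - 5)*(y - 1)*(y^2 + y) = (y - 5)*(y - 1)*(y + 1)*(y)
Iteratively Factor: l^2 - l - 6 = (l + 2)*(l - 3)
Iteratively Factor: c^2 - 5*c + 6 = (c - 2)*(c - 3)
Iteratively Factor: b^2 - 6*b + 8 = (b - 4)*(b - 2)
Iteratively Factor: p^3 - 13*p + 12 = (p - 1)*(p^2 + p - 12) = (p - 1)*(p + 4)*(p - 3)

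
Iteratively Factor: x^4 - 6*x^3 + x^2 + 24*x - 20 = (x - 2)*(x^3 - 4*x^2 - 7*x + 10) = (x - 2)*(x - 1)*(x^2 - 3*x - 10) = (x - 5)*(x - 2)*(x - 1)*(x + 2)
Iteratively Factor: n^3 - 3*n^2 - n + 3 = (n - 1)*(n^2 - 2*n - 3) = (n - 1)*(n + 1)*(n - 3)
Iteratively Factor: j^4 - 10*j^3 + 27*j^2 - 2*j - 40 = (j - 2)*(j^3 - 8*j^2 + 11*j + 20) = (j - 2)*(j + 1)*(j^2 - 9*j + 20) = (j - 5)*(j - 2)*(j + 1)*(j - 4)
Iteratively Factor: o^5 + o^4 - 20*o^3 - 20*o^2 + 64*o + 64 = (o - 2)*(o^4 + 3*o^3 - 14*o^2 - 48*o - 32) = (o - 4)*(o - 2)*(o^3 + 7*o^2 + 14*o + 8) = (o - 4)*(o - 2)*(o + 2)*(o^2 + 5*o + 4) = (o - 4)*(o - 2)*(o + 2)*(o + 4)*(o + 1)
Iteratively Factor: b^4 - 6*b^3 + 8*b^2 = (b - 2)*(b^3 - 4*b^2) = b*(b - 2)*(b^2 - 4*b) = b*(b - 4)*(b - 2)*(b)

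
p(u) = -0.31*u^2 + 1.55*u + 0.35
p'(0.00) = 1.55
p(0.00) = 0.35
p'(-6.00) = 5.27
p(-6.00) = -20.11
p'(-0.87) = 2.09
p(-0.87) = -1.23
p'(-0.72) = 2.00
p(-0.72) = -0.93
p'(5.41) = -1.80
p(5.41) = -0.34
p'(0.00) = 1.55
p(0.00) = 0.35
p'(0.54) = 1.22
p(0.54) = 1.10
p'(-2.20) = 2.91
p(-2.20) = -4.56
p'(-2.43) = 3.06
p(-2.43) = -5.25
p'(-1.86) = 2.70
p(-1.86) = -3.61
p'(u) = 1.55 - 0.62*u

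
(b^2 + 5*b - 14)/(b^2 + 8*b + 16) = (b^2 + 5*b - 14)/(b^2 + 8*b + 16)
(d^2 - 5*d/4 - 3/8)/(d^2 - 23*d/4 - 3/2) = (d - 3/2)/(d - 6)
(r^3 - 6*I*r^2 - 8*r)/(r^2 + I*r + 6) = r*(r - 4*I)/(r + 3*I)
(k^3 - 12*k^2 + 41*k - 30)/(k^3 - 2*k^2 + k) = (k^2 - 11*k + 30)/(k*(k - 1))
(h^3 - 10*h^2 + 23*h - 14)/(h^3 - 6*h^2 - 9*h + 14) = (h - 2)/(h + 2)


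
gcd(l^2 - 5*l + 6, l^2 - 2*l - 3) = l - 3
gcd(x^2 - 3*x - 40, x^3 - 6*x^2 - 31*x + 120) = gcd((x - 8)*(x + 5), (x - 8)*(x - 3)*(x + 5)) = x^2 - 3*x - 40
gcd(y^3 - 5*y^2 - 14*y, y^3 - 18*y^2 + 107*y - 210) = y - 7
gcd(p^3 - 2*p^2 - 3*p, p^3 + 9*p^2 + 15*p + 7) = p + 1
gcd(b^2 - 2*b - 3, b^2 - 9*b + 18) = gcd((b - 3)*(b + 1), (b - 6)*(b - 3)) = b - 3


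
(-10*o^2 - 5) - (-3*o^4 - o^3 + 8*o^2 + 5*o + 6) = 3*o^4 + o^3 - 18*o^2 - 5*o - 11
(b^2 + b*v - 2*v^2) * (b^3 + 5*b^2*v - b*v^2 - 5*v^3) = b^5 + 6*b^4*v + 2*b^3*v^2 - 16*b^2*v^3 - 3*b*v^4 + 10*v^5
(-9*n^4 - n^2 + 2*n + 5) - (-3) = -9*n^4 - n^2 + 2*n + 8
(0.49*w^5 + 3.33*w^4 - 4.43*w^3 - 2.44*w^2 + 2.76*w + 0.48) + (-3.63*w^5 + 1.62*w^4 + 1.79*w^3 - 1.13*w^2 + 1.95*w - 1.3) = -3.14*w^5 + 4.95*w^4 - 2.64*w^3 - 3.57*w^2 + 4.71*w - 0.82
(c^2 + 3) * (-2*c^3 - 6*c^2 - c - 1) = -2*c^5 - 6*c^4 - 7*c^3 - 19*c^2 - 3*c - 3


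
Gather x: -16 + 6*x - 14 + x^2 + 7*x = x^2 + 13*x - 30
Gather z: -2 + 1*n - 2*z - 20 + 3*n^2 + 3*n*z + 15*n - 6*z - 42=3*n^2 + 16*n + z*(3*n - 8) - 64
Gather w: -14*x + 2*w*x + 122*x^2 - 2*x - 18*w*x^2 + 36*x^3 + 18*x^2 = w*(-18*x^2 + 2*x) + 36*x^3 + 140*x^2 - 16*x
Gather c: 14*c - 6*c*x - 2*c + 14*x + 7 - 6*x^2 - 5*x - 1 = c*(12 - 6*x) - 6*x^2 + 9*x + 6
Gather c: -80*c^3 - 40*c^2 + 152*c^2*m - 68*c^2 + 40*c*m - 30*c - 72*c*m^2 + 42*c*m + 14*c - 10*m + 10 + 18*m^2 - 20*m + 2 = -80*c^3 + c^2*(152*m - 108) + c*(-72*m^2 + 82*m - 16) + 18*m^2 - 30*m + 12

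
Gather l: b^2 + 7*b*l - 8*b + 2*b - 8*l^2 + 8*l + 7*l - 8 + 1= b^2 - 6*b - 8*l^2 + l*(7*b + 15) - 7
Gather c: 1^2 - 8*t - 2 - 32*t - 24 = -40*t - 25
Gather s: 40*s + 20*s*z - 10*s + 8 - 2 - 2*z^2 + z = s*(20*z + 30) - 2*z^2 + z + 6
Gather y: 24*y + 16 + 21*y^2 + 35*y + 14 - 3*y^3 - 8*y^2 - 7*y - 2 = -3*y^3 + 13*y^2 + 52*y + 28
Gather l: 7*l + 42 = 7*l + 42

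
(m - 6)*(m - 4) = m^2 - 10*m + 24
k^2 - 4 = (k - 2)*(k + 2)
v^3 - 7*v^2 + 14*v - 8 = (v - 4)*(v - 2)*(v - 1)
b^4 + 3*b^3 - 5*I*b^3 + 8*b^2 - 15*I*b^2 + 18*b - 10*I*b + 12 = (b + 1)*(b + 2)*(b - 6*I)*(b + I)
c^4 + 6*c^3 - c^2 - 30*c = c*(c - 2)*(c + 3)*(c + 5)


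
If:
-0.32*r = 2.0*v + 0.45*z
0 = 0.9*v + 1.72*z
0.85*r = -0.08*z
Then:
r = 0.00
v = 0.00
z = 0.00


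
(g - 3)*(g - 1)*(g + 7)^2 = g^4 + 10*g^3 - 4*g^2 - 154*g + 147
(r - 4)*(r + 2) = r^2 - 2*r - 8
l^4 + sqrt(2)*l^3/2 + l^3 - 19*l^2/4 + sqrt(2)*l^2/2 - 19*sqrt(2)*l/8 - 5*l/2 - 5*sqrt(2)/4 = (l - 2)*(l + 1/2)*(l + 5/2)*(l + sqrt(2)/2)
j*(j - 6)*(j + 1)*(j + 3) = j^4 - 2*j^3 - 21*j^2 - 18*j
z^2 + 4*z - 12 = (z - 2)*(z + 6)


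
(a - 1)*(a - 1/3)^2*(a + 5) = a^4 + 10*a^3/3 - 68*a^2/9 + 34*a/9 - 5/9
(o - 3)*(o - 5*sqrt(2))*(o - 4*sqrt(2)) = o^3 - 9*sqrt(2)*o^2 - 3*o^2 + 27*sqrt(2)*o + 40*o - 120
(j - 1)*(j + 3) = j^2 + 2*j - 3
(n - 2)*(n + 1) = n^2 - n - 2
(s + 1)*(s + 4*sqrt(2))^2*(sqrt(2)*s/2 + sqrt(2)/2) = sqrt(2)*s^4/2 + sqrt(2)*s^3 + 8*s^3 + 16*s^2 + 33*sqrt(2)*s^2/2 + 8*s + 32*sqrt(2)*s + 16*sqrt(2)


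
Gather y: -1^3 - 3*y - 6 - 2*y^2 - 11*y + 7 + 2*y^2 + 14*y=0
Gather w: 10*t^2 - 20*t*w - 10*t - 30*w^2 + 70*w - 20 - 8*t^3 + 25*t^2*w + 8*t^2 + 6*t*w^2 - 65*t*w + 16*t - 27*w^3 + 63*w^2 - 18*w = -8*t^3 + 18*t^2 + 6*t - 27*w^3 + w^2*(6*t + 33) + w*(25*t^2 - 85*t + 52) - 20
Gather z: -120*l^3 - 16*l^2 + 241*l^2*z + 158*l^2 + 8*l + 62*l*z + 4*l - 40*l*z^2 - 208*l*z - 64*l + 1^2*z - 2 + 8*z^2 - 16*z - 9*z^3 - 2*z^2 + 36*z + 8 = -120*l^3 + 142*l^2 - 52*l - 9*z^3 + z^2*(6 - 40*l) + z*(241*l^2 - 146*l + 21) + 6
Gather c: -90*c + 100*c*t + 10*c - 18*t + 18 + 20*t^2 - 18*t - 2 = c*(100*t - 80) + 20*t^2 - 36*t + 16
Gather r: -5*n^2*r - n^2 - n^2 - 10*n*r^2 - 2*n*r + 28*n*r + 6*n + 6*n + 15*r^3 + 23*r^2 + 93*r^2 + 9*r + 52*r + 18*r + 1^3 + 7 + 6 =-2*n^2 + 12*n + 15*r^3 + r^2*(116 - 10*n) + r*(-5*n^2 + 26*n + 79) + 14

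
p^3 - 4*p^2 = p^2*(p - 4)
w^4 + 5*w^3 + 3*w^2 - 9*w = w*(w - 1)*(w + 3)^2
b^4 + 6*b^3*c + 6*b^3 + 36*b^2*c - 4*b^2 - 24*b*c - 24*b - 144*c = (b - 2)*(b + 2)*(b + 6)*(b + 6*c)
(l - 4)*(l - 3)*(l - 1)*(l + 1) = l^4 - 7*l^3 + 11*l^2 + 7*l - 12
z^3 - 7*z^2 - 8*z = z*(z - 8)*(z + 1)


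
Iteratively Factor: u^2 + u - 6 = (u - 2)*(u + 3)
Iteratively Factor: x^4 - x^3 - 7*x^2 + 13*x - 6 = (x + 3)*(x^3 - 4*x^2 + 5*x - 2) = (x - 1)*(x + 3)*(x^2 - 3*x + 2) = (x - 1)^2*(x + 3)*(x - 2)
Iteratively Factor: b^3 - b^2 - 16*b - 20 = (b - 5)*(b^2 + 4*b + 4) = (b - 5)*(b + 2)*(b + 2)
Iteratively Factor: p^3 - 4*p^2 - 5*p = (p + 1)*(p^2 - 5*p) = (p - 5)*(p + 1)*(p)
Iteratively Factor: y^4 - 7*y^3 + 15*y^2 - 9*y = (y - 3)*(y^3 - 4*y^2 + 3*y) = (y - 3)^2*(y^2 - y) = y*(y - 3)^2*(y - 1)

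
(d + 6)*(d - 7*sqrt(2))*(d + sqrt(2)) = d^3 - 6*sqrt(2)*d^2 + 6*d^2 - 36*sqrt(2)*d - 14*d - 84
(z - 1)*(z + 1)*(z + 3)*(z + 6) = z^4 + 9*z^3 + 17*z^2 - 9*z - 18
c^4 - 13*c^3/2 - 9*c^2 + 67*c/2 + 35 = (c - 7)*(c - 5/2)*(c + 1)*(c + 2)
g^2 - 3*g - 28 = (g - 7)*(g + 4)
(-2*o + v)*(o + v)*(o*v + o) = -2*o^3*v - 2*o^3 - o^2*v^2 - o^2*v + o*v^3 + o*v^2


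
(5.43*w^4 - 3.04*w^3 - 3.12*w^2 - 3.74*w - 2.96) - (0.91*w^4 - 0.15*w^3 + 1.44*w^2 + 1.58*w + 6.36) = 4.52*w^4 - 2.89*w^3 - 4.56*w^2 - 5.32*w - 9.32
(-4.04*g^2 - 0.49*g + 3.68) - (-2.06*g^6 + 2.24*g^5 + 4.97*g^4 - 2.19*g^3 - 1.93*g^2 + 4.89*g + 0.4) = 2.06*g^6 - 2.24*g^5 - 4.97*g^4 + 2.19*g^3 - 2.11*g^2 - 5.38*g + 3.28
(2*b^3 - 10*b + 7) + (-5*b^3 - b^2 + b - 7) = -3*b^3 - b^2 - 9*b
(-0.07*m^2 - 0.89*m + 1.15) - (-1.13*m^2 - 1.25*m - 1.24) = 1.06*m^2 + 0.36*m + 2.39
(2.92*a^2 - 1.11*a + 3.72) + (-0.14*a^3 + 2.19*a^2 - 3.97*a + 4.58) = -0.14*a^3 + 5.11*a^2 - 5.08*a + 8.3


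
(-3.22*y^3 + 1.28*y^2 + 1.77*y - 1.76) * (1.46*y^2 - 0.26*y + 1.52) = -4.7012*y^5 + 2.706*y^4 - 2.643*y^3 - 1.0842*y^2 + 3.148*y - 2.6752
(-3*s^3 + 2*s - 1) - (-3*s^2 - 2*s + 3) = -3*s^3 + 3*s^2 + 4*s - 4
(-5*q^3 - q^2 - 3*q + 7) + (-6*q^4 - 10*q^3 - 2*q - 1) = -6*q^4 - 15*q^3 - q^2 - 5*q + 6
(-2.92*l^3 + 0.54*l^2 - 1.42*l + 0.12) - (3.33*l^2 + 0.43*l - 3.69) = -2.92*l^3 - 2.79*l^2 - 1.85*l + 3.81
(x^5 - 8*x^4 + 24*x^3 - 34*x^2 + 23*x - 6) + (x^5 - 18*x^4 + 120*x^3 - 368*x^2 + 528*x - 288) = 2*x^5 - 26*x^4 + 144*x^3 - 402*x^2 + 551*x - 294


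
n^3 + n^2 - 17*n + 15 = (n - 3)*(n - 1)*(n + 5)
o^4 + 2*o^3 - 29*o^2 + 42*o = o*(o - 3)*(o - 2)*(o + 7)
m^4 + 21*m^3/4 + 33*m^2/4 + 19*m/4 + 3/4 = (m + 1/4)*(m + 1)^2*(m + 3)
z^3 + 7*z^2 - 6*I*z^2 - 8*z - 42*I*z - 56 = (z + 7)*(z - 4*I)*(z - 2*I)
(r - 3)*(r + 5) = r^2 + 2*r - 15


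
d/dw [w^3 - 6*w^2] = 3*w*(w - 4)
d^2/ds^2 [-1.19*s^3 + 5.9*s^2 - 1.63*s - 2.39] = 11.8 - 7.14*s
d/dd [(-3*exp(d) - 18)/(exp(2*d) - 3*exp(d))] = 3*(exp(2*d) + 12*exp(d) - 18)*exp(-d)/(exp(2*d) - 6*exp(d) + 9)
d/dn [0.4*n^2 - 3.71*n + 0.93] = 0.8*n - 3.71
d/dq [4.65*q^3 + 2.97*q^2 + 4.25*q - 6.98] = 13.95*q^2 + 5.94*q + 4.25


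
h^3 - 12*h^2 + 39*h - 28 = (h - 7)*(h - 4)*(h - 1)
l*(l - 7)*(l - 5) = l^3 - 12*l^2 + 35*l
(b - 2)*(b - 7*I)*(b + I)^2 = b^4 - 2*b^3 - 5*I*b^3 + 13*b^2 + 10*I*b^2 - 26*b + 7*I*b - 14*I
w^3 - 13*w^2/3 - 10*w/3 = w*(w - 5)*(w + 2/3)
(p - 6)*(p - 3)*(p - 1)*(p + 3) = p^4 - 7*p^3 - 3*p^2 + 63*p - 54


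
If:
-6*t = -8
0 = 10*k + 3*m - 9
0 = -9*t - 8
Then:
No Solution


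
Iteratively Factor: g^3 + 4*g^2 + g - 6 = (g + 2)*(g^2 + 2*g - 3) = (g - 1)*(g + 2)*(g + 3)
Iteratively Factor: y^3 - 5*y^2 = (y - 5)*(y^2) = y*(y - 5)*(y)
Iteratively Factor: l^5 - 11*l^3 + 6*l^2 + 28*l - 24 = (l - 1)*(l^4 + l^3 - 10*l^2 - 4*l + 24) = (l - 1)*(l + 2)*(l^3 - l^2 - 8*l + 12) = (l - 1)*(l + 2)*(l + 3)*(l^2 - 4*l + 4) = (l - 2)*(l - 1)*(l + 2)*(l + 3)*(l - 2)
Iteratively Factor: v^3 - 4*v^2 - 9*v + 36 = (v - 3)*(v^2 - v - 12) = (v - 3)*(v + 3)*(v - 4)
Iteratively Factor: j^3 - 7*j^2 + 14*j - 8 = (j - 4)*(j^2 - 3*j + 2) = (j - 4)*(j - 1)*(j - 2)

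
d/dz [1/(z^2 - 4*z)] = 2*(2 - z)/(z^2*(z - 4)^2)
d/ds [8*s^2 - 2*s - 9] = 16*s - 2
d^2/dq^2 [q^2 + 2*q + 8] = 2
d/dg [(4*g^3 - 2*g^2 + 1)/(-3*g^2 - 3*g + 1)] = (-12*g^4 - 24*g^3 + 18*g^2 + 2*g + 3)/(9*g^4 + 18*g^3 + 3*g^2 - 6*g + 1)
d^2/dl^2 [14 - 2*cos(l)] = 2*cos(l)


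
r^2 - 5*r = r*(r - 5)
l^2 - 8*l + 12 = (l - 6)*(l - 2)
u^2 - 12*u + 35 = (u - 7)*(u - 5)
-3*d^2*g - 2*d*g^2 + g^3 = g*(-3*d + g)*(d + g)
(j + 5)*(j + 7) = j^2 + 12*j + 35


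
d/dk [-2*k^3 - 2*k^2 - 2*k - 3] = -6*k^2 - 4*k - 2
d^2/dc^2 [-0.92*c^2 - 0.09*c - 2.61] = -1.84000000000000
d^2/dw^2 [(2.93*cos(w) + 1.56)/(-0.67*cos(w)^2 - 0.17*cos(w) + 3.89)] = (0.0739049503256551*(1 - cos(w)^2)^2 + 0.0393957715763688*cos(w)^5 + 1.30955871411487*cos(w)^3 + 0.568471156147884*cos(w)^2 - 0.0454132192392511*cos(w) - 0.436241023549576)/(0.208074534161491*cos(w)^2 + 0.0527950310559006*cos(w) - 1.20807453416149)^3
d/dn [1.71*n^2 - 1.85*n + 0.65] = 3.42*n - 1.85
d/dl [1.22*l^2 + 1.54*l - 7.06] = 2.44*l + 1.54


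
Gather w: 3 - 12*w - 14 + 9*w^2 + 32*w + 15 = 9*w^2 + 20*w + 4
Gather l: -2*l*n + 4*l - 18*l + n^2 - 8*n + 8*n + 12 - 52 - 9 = l*(-2*n - 14) + n^2 - 49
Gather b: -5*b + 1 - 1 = -5*b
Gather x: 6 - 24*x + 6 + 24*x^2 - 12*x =24*x^2 - 36*x + 12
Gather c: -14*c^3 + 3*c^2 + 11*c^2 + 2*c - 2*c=-14*c^3 + 14*c^2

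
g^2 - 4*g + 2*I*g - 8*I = (g - 4)*(g + 2*I)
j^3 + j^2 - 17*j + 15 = (j - 3)*(j - 1)*(j + 5)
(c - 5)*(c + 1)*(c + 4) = c^3 - 21*c - 20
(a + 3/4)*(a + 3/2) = a^2 + 9*a/4 + 9/8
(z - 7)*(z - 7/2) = z^2 - 21*z/2 + 49/2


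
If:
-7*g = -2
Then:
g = 2/7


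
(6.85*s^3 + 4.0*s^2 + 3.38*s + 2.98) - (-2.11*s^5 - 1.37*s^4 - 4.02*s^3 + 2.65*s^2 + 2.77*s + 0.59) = 2.11*s^5 + 1.37*s^4 + 10.87*s^3 + 1.35*s^2 + 0.61*s + 2.39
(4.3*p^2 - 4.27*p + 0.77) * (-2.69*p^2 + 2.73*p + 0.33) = -11.567*p^4 + 23.2253*p^3 - 12.3094*p^2 + 0.693*p + 0.2541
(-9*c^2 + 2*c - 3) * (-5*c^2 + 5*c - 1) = 45*c^4 - 55*c^3 + 34*c^2 - 17*c + 3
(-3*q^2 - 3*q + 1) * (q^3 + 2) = -3*q^5 - 3*q^4 + q^3 - 6*q^2 - 6*q + 2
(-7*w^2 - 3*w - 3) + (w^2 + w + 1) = -6*w^2 - 2*w - 2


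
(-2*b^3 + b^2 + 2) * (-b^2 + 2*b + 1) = 2*b^5 - 5*b^4 - b^2 + 4*b + 2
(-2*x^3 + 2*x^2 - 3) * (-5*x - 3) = 10*x^4 - 4*x^3 - 6*x^2 + 15*x + 9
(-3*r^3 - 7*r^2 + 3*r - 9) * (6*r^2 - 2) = -18*r^5 - 42*r^4 + 24*r^3 - 40*r^2 - 6*r + 18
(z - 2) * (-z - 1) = -z^2 + z + 2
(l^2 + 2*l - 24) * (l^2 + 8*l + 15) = l^4 + 10*l^3 + 7*l^2 - 162*l - 360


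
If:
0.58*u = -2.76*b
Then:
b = -0.210144927536232*u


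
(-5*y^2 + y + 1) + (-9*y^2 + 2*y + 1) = -14*y^2 + 3*y + 2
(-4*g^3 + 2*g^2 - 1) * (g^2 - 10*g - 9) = -4*g^5 + 42*g^4 + 16*g^3 - 19*g^2 + 10*g + 9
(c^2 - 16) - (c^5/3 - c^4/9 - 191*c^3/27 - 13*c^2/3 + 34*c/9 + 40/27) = -c^5/3 + c^4/9 + 191*c^3/27 + 16*c^2/3 - 34*c/9 - 472/27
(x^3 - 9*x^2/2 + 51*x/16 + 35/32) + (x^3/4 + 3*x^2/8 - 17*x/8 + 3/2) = 5*x^3/4 - 33*x^2/8 + 17*x/16 + 83/32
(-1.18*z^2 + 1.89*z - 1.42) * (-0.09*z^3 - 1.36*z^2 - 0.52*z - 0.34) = 0.1062*z^5 + 1.4347*z^4 - 1.829*z^3 + 1.3496*z^2 + 0.0957999999999999*z + 0.4828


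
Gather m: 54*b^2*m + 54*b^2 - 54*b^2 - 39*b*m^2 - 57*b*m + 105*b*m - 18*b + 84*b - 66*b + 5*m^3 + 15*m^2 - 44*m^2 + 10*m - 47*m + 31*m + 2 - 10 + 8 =5*m^3 + m^2*(-39*b - 29) + m*(54*b^2 + 48*b - 6)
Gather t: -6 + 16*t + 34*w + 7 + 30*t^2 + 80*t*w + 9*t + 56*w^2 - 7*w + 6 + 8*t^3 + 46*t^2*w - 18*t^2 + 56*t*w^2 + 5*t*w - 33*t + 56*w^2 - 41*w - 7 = 8*t^3 + t^2*(46*w + 12) + t*(56*w^2 + 85*w - 8) + 112*w^2 - 14*w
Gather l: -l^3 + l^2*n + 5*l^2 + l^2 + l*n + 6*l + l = -l^3 + l^2*(n + 6) + l*(n + 7)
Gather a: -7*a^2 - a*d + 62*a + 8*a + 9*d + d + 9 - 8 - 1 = -7*a^2 + a*(70 - d) + 10*d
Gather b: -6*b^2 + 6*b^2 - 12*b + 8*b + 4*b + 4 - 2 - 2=0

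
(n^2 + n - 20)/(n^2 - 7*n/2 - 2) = 2*(n + 5)/(2*n + 1)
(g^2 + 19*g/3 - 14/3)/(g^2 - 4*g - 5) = (-3*g^2 - 19*g + 14)/(3*(-g^2 + 4*g + 5))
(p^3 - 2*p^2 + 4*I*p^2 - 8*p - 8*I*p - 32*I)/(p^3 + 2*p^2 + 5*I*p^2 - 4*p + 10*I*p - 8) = (p - 4)/(p + I)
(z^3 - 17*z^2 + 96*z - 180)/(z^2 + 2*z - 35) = (z^2 - 12*z + 36)/(z + 7)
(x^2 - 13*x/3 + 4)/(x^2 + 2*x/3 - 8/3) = (x - 3)/(x + 2)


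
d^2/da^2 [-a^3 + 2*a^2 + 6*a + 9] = 4 - 6*a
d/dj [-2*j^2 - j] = -4*j - 1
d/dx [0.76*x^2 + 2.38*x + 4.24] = 1.52*x + 2.38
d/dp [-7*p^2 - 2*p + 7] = -14*p - 2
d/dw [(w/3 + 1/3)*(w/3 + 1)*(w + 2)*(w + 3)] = 4*w^3/9 + 3*w^2 + 58*w/9 + 13/3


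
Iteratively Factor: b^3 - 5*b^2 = (b)*(b^2 - 5*b) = b*(b - 5)*(b)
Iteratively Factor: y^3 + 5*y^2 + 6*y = (y + 2)*(y^2 + 3*y) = y*(y + 2)*(y + 3)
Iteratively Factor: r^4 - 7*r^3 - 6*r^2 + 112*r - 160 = (r + 4)*(r^3 - 11*r^2 + 38*r - 40) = (r - 4)*(r + 4)*(r^2 - 7*r + 10) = (r - 5)*(r - 4)*(r + 4)*(r - 2)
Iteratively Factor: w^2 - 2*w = (w)*(w - 2)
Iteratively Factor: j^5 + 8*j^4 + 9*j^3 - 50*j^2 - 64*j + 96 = (j - 2)*(j^4 + 10*j^3 + 29*j^2 + 8*j - 48) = (j - 2)*(j + 4)*(j^3 + 6*j^2 + 5*j - 12) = (j - 2)*(j + 4)^2*(j^2 + 2*j - 3) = (j - 2)*(j - 1)*(j + 4)^2*(j + 3)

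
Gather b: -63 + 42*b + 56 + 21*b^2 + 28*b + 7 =21*b^2 + 70*b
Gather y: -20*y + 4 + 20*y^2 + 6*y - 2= 20*y^2 - 14*y + 2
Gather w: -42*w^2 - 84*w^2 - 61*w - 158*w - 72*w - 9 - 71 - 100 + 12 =-126*w^2 - 291*w - 168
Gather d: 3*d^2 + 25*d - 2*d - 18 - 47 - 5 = 3*d^2 + 23*d - 70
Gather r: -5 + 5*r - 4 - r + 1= 4*r - 8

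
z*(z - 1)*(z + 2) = z^3 + z^2 - 2*z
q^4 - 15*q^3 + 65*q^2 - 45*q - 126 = (q - 7)*(q - 6)*(q - 3)*(q + 1)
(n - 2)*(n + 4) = n^2 + 2*n - 8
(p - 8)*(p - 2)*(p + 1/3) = p^3 - 29*p^2/3 + 38*p/3 + 16/3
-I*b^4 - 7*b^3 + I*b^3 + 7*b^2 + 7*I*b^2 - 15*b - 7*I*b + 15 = (b - 1)*(b - 5*I)*(b - 3*I)*(-I*b + 1)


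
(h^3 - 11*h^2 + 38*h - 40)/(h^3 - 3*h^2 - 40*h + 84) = (h^2 - 9*h + 20)/(h^2 - h - 42)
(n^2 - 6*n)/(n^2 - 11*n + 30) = n/(n - 5)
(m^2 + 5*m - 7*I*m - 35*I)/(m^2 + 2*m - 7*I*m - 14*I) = (m + 5)/(m + 2)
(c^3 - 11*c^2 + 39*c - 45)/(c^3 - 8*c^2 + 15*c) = (c - 3)/c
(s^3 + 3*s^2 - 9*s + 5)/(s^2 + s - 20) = (s^2 - 2*s + 1)/(s - 4)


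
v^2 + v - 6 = (v - 2)*(v + 3)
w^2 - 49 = (w - 7)*(w + 7)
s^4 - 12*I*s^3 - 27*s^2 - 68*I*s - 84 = (s - 7*I)*(s - 6*I)*(s - I)*(s + 2*I)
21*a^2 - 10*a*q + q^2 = (-7*a + q)*(-3*a + q)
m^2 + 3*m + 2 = (m + 1)*(m + 2)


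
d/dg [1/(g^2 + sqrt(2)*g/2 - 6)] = 2*(-4*g - sqrt(2))/(2*g^2 + sqrt(2)*g - 12)^2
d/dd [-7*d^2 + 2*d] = 2 - 14*d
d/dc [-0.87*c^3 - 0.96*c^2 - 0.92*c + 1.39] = -2.61*c^2 - 1.92*c - 0.92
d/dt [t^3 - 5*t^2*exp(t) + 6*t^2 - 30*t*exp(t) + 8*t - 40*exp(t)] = -5*t^2*exp(t) + 3*t^2 - 40*t*exp(t) + 12*t - 70*exp(t) + 8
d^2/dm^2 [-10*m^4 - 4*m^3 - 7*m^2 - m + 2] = -120*m^2 - 24*m - 14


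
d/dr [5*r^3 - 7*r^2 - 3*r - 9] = 15*r^2 - 14*r - 3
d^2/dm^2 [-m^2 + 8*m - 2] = -2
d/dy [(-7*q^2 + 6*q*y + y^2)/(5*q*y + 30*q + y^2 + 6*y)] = (2*(3*q + y)*(5*q*y + 30*q + y^2 + 6*y) - (5*q + 2*y + 6)*(-7*q^2 + 6*q*y + y^2))/(5*q*y + 30*q + y^2 + 6*y)^2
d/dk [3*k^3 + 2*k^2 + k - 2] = 9*k^2 + 4*k + 1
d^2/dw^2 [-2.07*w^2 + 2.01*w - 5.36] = -4.14000000000000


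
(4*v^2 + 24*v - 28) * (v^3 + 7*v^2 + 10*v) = 4*v^5 + 52*v^4 + 180*v^3 + 44*v^2 - 280*v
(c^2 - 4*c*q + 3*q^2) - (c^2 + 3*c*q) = -7*c*q + 3*q^2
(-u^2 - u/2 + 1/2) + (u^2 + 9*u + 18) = 17*u/2 + 37/2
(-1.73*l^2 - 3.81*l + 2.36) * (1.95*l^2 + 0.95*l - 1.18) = -3.3735*l^4 - 9.073*l^3 + 3.0239*l^2 + 6.7378*l - 2.7848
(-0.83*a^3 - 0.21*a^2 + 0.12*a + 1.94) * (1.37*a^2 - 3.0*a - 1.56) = -1.1371*a^5 + 2.2023*a^4 + 2.0892*a^3 + 2.6254*a^2 - 6.0072*a - 3.0264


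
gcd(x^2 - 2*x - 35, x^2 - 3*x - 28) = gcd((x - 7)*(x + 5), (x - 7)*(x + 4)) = x - 7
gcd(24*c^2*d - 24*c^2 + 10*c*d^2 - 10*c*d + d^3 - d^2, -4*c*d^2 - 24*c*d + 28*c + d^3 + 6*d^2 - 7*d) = d - 1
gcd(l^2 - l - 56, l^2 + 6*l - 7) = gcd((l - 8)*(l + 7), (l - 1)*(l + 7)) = l + 7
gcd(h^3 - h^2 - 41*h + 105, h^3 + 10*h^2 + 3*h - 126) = h^2 + 4*h - 21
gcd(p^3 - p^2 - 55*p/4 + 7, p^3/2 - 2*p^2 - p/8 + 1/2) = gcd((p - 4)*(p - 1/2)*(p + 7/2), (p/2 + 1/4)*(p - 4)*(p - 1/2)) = p^2 - 9*p/2 + 2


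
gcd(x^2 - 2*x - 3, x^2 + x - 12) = x - 3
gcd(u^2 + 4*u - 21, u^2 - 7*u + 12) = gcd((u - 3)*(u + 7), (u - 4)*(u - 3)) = u - 3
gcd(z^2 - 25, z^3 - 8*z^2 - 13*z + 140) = z - 5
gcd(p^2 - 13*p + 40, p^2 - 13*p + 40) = p^2 - 13*p + 40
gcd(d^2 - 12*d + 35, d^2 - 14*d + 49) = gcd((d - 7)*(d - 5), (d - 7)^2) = d - 7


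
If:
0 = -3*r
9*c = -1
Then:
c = -1/9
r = 0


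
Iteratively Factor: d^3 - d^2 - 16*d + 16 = (d - 1)*(d^2 - 16) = (d - 4)*(d - 1)*(d + 4)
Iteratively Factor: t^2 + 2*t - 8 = (t + 4)*(t - 2)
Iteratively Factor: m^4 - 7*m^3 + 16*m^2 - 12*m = (m - 2)*(m^3 - 5*m^2 + 6*m) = (m - 2)^2*(m^2 - 3*m) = m*(m - 2)^2*(m - 3)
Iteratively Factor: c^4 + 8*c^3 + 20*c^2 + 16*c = (c + 2)*(c^3 + 6*c^2 + 8*c) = (c + 2)^2*(c^2 + 4*c) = (c + 2)^2*(c + 4)*(c)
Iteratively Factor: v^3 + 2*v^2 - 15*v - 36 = (v - 4)*(v^2 + 6*v + 9) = (v - 4)*(v + 3)*(v + 3)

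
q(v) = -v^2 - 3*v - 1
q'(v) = -2*v - 3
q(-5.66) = -16.06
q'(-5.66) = 8.32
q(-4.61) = -8.42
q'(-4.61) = 6.22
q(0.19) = -1.61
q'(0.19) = -3.38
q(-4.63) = -8.55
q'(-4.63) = 6.26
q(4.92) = -39.97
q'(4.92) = -12.84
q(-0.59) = 0.42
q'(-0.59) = -1.82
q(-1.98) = 1.02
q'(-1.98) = 0.96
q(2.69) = -16.31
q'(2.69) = -8.38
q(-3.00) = -1.00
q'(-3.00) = 3.00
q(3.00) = -19.00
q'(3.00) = -9.00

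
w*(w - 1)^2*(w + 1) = w^4 - w^3 - w^2 + w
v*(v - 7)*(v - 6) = v^3 - 13*v^2 + 42*v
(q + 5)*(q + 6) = q^2 + 11*q + 30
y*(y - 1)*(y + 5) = y^3 + 4*y^2 - 5*y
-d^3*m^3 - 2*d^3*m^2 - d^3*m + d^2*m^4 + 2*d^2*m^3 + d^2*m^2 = m*(-d + m)*(d*m + d)^2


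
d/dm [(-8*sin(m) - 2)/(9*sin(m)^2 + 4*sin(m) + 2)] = 4*(18*sin(m)^2 + 9*sin(m) - 2)*cos(m)/(9*sin(m)^2 + 4*sin(m) + 2)^2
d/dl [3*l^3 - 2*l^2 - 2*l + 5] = 9*l^2 - 4*l - 2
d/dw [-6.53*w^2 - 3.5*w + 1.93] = -13.06*w - 3.5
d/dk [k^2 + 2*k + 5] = 2*k + 2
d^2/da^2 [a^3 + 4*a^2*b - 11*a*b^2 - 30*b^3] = 6*a + 8*b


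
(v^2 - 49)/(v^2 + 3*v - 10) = (v^2 - 49)/(v^2 + 3*v - 10)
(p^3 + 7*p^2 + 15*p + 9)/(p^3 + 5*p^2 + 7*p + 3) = (p + 3)/(p + 1)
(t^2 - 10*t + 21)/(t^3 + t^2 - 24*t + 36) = (t - 7)/(t^2 + 4*t - 12)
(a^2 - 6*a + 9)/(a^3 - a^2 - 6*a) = (a - 3)/(a*(a + 2))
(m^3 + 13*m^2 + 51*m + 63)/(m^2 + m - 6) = (m^2 + 10*m + 21)/(m - 2)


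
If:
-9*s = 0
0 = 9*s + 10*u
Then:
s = 0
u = 0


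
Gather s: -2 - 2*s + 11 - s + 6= 15 - 3*s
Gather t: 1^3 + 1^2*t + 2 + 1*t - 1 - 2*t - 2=0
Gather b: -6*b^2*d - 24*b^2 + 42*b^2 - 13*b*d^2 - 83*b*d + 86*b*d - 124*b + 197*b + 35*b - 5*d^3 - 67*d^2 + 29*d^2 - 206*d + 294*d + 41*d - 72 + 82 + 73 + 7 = b^2*(18 - 6*d) + b*(-13*d^2 + 3*d + 108) - 5*d^3 - 38*d^2 + 129*d + 90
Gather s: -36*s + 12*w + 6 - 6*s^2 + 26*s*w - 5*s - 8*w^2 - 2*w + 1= -6*s^2 + s*(26*w - 41) - 8*w^2 + 10*w + 7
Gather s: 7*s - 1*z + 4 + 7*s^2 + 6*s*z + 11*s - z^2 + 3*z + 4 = 7*s^2 + s*(6*z + 18) - z^2 + 2*z + 8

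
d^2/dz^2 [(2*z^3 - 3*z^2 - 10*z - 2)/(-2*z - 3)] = 2*(-8*z^3 - 36*z^2 - 54*z - 25)/(8*z^3 + 36*z^2 + 54*z + 27)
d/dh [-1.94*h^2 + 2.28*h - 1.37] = 2.28 - 3.88*h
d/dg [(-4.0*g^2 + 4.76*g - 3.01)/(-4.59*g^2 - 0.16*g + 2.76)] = (22.4884*g^2 - 49.7118*g + 12.656)/(21.0681*g^4 + 1.4688*g^3 - 25.3112*g^2 - 0.8832*g + 7.6176)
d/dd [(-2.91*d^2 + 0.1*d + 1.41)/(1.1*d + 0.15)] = (-3.201*d^2 - 0.873*d - 1.536)/(1.21*d^2 + 0.33*d + 0.0225)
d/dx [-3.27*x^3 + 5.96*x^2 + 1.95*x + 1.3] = -9.81*x^2 + 11.92*x + 1.95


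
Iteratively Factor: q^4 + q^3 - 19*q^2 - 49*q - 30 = (q + 1)*(q^3 - 19*q - 30) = (q - 5)*(q + 1)*(q^2 + 5*q + 6) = (q - 5)*(q + 1)*(q + 2)*(q + 3)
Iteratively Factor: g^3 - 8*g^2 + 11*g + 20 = (g + 1)*(g^2 - 9*g + 20) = (g - 4)*(g + 1)*(g - 5)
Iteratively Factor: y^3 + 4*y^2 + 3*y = (y)*(y^2 + 4*y + 3) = y*(y + 3)*(y + 1)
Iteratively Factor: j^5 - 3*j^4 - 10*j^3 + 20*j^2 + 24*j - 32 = (j - 4)*(j^4 + j^3 - 6*j^2 - 4*j + 8) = (j - 4)*(j + 2)*(j^3 - j^2 - 4*j + 4) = (j - 4)*(j - 1)*(j + 2)*(j^2 - 4) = (j - 4)*(j - 1)*(j + 2)^2*(j - 2)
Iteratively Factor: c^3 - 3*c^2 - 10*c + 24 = (c + 3)*(c^2 - 6*c + 8) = (c - 4)*(c + 3)*(c - 2)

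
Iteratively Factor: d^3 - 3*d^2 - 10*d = (d - 5)*(d^2 + 2*d) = d*(d - 5)*(d + 2)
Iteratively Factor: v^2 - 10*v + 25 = (v - 5)*(v - 5)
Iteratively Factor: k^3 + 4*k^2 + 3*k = (k + 1)*(k^2 + 3*k) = (k + 1)*(k + 3)*(k)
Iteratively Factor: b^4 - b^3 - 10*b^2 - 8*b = (b)*(b^3 - b^2 - 10*b - 8) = b*(b + 1)*(b^2 - 2*b - 8) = b*(b + 1)*(b + 2)*(b - 4)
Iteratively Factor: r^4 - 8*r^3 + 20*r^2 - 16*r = (r)*(r^3 - 8*r^2 + 20*r - 16) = r*(r - 4)*(r^2 - 4*r + 4) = r*(r - 4)*(r - 2)*(r - 2)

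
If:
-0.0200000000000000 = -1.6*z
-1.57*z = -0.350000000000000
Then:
No Solution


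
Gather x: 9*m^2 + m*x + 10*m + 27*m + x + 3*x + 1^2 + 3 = 9*m^2 + 37*m + x*(m + 4) + 4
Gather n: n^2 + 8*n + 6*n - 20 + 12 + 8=n^2 + 14*n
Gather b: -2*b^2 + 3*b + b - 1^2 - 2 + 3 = -2*b^2 + 4*b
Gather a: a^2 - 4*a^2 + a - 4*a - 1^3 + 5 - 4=-3*a^2 - 3*a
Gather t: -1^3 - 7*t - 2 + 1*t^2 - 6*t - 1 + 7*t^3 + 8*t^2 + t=7*t^3 + 9*t^2 - 12*t - 4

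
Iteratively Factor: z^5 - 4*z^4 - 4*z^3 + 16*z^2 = (z + 2)*(z^4 - 6*z^3 + 8*z^2) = z*(z + 2)*(z^3 - 6*z^2 + 8*z) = z*(z - 4)*(z + 2)*(z^2 - 2*z) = z^2*(z - 4)*(z + 2)*(z - 2)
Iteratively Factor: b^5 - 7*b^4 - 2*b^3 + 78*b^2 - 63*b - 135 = (b - 3)*(b^4 - 4*b^3 - 14*b^2 + 36*b + 45) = (b - 5)*(b - 3)*(b^3 + b^2 - 9*b - 9) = (b - 5)*(b - 3)*(b + 3)*(b^2 - 2*b - 3) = (b - 5)*(b - 3)^2*(b + 3)*(b + 1)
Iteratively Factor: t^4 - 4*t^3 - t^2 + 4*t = (t + 1)*(t^3 - 5*t^2 + 4*t) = t*(t + 1)*(t^2 - 5*t + 4) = t*(t - 4)*(t + 1)*(t - 1)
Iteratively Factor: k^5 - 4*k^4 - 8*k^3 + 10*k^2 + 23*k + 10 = (k + 1)*(k^4 - 5*k^3 - 3*k^2 + 13*k + 10) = (k - 2)*(k + 1)*(k^3 - 3*k^2 - 9*k - 5) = (k - 5)*(k - 2)*(k + 1)*(k^2 + 2*k + 1) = (k - 5)*(k - 2)*(k + 1)^2*(k + 1)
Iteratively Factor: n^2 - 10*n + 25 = (n - 5)*(n - 5)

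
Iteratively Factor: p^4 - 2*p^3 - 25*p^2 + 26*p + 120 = (p + 2)*(p^3 - 4*p^2 - 17*p + 60) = (p + 2)*(p + 4)*(p^2 - 8*p + 15) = (p - 3)*(p + 2)*(p + 4)*(p - 5)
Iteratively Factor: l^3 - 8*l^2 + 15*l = (l)*(l^2 - 8*l + 15) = l*(l - 3)*(l - 5)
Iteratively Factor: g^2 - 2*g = (g)*(g - 2)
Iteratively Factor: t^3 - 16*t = (t + 4)*(t^2 - 4*t) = t*(t + 4)*(t - 4)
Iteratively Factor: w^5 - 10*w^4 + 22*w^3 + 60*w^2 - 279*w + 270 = (w - 2)*(w^4 - 8*w^3 + 6*w^2 + 72*w - 135) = (w - 3)*(w - 2)*(w^3 - 5*w^2 - 9*w + 45) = (w - 3)^2*(w - 2)*(w^2 - 2*w - 15) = (w - 5)*(w - 3)^2*(w - 2)*(w + 3)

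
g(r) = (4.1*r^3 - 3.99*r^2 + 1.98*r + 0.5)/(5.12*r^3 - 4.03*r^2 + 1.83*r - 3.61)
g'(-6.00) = 0.00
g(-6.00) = 0.82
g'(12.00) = 0.00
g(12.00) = 0.79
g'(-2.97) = -0.00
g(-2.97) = 0.83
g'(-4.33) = 0.00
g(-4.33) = 0.83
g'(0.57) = -0.77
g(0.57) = -0.37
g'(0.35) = -0.29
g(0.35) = -0.27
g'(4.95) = 0.00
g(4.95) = 0.78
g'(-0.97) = -0.42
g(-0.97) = 0.64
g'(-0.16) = -0.90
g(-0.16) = -0.02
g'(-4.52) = 0.00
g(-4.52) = 0.83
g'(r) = (-15.36*r^2 + 8.06*r - 1.83)*(4.1*r^3 - 3.99*r^2 + 1.98*r + 0.5)/(5.12*r^3 - 4.03*r^2 + 1.83*r - 3.61)^2 + (12.3*r^2 - 7.98*r + 1.98)/(5.12*r^3 - 4.03*r^2 + 1.83*r - 3.61)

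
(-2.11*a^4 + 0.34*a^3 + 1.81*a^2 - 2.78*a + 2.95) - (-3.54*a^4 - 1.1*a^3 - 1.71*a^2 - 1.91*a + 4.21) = 1.43*a^4 + 1.44*a^3 + 3.52*a^2 - 0.87*a - 1.26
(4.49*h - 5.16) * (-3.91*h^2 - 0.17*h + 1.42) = -17.5559*h^3 + 19.4123*h^2 + 7.253*h - 7.3272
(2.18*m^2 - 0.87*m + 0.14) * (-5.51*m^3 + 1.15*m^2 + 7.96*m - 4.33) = -12.0118*m^5 + 7.3007*m^4 + 15.5809*m^3 - 16.2036*m^2 + 4.8815*m - 0.6062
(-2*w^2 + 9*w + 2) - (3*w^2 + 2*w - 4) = -5*w^2 + 7*w + 6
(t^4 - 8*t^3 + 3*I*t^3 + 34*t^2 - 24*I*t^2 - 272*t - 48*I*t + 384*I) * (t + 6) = t^5 - 2*t^4 + 3*I*t^4 - 14*t^3 - 6*I*t^3 - 68*t^2 - 192*I*t^2 - 1632*t + 96*I*t + 2304*I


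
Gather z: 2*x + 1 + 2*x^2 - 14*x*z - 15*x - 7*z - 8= 2*x^2 - 13*x + z*(-14*x - 7) - 7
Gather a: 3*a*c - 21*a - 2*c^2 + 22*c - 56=a*(3*c - 21) - 2*c^2 + 22*c - 56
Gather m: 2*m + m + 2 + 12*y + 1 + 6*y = 3*m + 18*y + 3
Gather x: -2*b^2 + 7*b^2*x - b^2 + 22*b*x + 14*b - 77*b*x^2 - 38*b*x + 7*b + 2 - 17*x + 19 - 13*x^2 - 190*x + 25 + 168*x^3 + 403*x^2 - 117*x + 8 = -3*b^2 + 21*b + 168*x^3 + x^2*(390 - 77*b) + x*(7*b^2 - 16*b - 324) + 54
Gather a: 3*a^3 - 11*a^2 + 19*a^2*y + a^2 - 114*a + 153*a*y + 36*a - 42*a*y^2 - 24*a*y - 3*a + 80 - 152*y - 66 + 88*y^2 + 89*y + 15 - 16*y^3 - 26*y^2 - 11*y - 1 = 3*a^3 + a^2*(19*y - 10) + a*(-42*y^2 + 129*y - 81) - 16*y^3 + 62*y^2 - 74*y + 28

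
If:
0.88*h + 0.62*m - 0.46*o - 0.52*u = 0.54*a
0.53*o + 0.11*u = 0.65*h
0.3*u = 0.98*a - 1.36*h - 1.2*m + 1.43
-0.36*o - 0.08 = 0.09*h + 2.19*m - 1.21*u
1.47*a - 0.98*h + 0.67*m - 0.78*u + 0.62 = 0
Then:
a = -0.40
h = -0.57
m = 1.08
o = -1.04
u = 1.68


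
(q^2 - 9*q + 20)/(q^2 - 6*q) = (q^2 - 9*q + 20)/(q*(q - 6))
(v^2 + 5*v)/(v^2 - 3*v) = (v + 5)/(v - 3)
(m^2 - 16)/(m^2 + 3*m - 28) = (m + 4)/(m + 7)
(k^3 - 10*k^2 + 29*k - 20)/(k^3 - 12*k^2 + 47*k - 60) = (k - 1)/(k - 3)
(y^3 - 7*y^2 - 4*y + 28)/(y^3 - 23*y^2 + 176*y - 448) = (y^2 - 4)/(y^2 - 16*y + 64)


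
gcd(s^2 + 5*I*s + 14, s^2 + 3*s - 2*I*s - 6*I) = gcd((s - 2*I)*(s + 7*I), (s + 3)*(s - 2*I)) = s - 2*I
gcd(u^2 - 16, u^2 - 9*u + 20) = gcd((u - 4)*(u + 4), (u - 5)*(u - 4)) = u - 4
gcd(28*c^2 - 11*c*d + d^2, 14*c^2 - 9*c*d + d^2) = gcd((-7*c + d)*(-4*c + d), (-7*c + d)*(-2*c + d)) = 7*c - d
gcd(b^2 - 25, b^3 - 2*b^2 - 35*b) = b + 5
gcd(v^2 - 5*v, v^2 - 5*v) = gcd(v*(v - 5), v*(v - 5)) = v^2 - 5*v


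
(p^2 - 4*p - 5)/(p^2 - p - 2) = (p - 5)/(p - 2)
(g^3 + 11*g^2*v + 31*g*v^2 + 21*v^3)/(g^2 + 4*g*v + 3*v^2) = g + 7*v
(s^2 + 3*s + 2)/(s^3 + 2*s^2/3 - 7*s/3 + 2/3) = 3*(s + 1)/(3*s^2 - 4*s + 1)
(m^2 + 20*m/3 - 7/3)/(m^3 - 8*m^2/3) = (3*m^2 + 20*m - 7)/(m^2*(3*m - 8))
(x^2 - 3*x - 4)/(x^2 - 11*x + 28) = (x + 1)/(x - 7)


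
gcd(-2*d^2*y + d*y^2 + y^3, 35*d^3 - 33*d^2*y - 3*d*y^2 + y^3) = -d + y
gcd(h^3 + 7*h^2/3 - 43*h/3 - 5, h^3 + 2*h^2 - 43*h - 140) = h + 5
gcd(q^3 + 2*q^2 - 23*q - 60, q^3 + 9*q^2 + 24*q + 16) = q + 4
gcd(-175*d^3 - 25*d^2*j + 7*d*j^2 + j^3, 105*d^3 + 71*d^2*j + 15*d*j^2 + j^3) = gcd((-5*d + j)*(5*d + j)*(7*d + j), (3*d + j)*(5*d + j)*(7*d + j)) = 35*d^2 + 12*d*j + j^2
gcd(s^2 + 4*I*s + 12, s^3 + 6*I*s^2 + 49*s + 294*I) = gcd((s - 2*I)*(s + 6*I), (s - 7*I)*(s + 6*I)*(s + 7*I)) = s + 6*I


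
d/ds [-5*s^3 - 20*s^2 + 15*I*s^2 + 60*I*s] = -15*s^2 + s*(-40 + 30*I) + 60*I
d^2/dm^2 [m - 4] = 0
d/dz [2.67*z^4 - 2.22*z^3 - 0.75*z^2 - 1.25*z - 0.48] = 10.68*z^3 - 6.66*z^2 - 1.5*z - 1.25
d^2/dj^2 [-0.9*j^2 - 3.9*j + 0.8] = -1.80000000000000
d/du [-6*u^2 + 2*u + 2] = 2 - 12*u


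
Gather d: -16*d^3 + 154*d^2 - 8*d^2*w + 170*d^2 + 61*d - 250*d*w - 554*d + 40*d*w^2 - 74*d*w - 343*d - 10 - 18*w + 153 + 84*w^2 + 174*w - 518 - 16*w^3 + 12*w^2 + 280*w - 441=-16*d^3 + d^2*(324 - 8*w) + d*(40*w^2 - 324*w - 836) - 16*w^3 + 96*w^2 + 436*w - 816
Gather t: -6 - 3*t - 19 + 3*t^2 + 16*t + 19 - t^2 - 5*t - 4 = 2*t^2 + 8*t - 10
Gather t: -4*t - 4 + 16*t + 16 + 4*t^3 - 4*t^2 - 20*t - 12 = 4*t^3 - 4*t^2 - 8*t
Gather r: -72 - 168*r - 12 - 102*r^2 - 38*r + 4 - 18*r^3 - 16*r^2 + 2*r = -18*r^3 - 118*r^2 - 204*r - 80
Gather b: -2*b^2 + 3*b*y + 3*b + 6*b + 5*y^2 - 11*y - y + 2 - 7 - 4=-2*b^2 + b*(3*y + 9) + 5*y^2 - 12*y - 9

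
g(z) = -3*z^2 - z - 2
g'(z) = -6*z - 1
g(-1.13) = -4.70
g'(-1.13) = 5.78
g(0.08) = -2.10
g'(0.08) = -1.48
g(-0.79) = -3.08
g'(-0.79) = 3.74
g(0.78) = -4.61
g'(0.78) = -5.68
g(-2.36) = -16.35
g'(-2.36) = 13.16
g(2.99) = -31.81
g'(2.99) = -18.94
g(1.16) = -7.20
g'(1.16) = -7.96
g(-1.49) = -7.17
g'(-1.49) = 7.94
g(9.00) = -254.00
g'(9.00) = -55.00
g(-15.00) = -662.00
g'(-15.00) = 89.00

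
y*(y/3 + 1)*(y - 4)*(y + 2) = y^4/3 + y^3/3 - 14*y^2/3 - 8*y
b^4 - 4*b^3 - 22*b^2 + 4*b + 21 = (b - 7)*(b - 1)*(b + 1)*(b + 3)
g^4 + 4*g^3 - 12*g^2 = g^2*(g - 2)*(g + 6)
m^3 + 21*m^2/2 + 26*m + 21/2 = (m + 1/2)*(m + 3)*(m + 7)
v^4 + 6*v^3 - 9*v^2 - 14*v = v*(v - 2)*(v + 1)*(v + 7)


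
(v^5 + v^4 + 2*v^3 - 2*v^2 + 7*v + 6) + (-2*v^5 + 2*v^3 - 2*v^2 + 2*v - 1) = -v^5 + v^4 + 4*v^3 - 4*v^2 + 9*v + 5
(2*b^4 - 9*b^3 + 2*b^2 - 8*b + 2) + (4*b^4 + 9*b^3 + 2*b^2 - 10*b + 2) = 6*b^4 + 4*b^2 - 18*b + 4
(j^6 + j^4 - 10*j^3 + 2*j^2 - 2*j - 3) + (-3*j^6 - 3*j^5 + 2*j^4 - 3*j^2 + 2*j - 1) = -2*j^6 - 3*j^5 + 3*j^4 - 10*j^3 - j^2 - 4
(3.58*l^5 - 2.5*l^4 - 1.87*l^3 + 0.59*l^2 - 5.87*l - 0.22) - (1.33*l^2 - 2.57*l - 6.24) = 3.58*l^5 - 2.5*l^4 - 1.87*l^3 - 0.74*l^2 - 3.3*l + 6.02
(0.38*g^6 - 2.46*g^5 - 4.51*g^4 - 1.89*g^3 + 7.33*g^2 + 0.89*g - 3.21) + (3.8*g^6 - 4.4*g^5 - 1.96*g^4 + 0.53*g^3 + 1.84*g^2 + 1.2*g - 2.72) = 4.18*g^6 - 6.86*g^5 - 6.47*g^4 - 1.36*g^3 + 9.17*g^2 + 2.09*g - 5.93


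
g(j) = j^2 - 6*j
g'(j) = 2*j - 6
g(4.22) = -7.51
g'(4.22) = 2.44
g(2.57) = -8.82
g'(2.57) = -0.86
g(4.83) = -5.65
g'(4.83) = 3.66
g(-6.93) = 89.60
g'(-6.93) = -19.86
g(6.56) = 3.67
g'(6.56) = 7.12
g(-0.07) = 0.42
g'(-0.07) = -6.14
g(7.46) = 10.89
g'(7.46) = 8.92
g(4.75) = -5.94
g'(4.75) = 3.50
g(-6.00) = 72.00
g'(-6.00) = -18.00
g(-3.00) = 27.00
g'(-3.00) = -12.00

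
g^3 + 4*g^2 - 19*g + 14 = (g - 2)*(g - 1)*(g + 7)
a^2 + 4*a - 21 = (a - 3)*(a + 7)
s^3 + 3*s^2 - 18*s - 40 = (s - 4)*(s + 2)*(s + 5)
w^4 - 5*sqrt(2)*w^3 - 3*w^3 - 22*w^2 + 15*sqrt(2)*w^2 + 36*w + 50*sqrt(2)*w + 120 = (w - 5)*(w + 2)*(w - 6*sqrt(2))*(w + sqrt(2))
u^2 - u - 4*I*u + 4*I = (u - 1)*(u - 4*I)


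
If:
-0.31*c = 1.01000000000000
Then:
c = -3.26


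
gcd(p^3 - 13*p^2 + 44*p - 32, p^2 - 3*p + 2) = p - 1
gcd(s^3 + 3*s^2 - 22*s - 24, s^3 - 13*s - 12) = s^2 - 3*s - 4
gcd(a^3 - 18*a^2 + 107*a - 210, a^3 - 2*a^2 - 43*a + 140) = a - 5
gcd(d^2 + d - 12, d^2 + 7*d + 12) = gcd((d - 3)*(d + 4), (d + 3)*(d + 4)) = d + 4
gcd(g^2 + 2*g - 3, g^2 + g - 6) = g + 3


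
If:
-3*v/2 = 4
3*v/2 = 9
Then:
No Solution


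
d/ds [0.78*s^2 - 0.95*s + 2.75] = 1.56*s - 0.95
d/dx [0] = 0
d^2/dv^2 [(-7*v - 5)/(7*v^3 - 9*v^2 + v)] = 2*(-1029*v^5 - 147*v^4 + 2002*v^3 - 1320*v^2 + 135*v - 5)/(v^3*(343*v^6 - 1323*v^5 + 1848*v^4 - 1107*v^3 + 264*v^2 - 27*v + 1))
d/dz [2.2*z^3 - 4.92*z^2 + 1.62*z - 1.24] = 6.6*z^2 - 9.84*z + 1.62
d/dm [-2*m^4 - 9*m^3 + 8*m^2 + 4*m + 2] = -8*m^3 - 27*m^2 + 16*m + 4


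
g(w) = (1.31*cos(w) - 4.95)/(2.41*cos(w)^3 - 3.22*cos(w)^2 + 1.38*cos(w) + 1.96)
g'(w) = (1.31*cos(w) - 4.95)*(7.23*sin(w)*cos(w)^2 - 6.44*sin(w)*cos(w) + 1.38*sin(w))/(2.41*cos(w)^3 - 3.22*cos(w)^2 + 1.38*cos(w) + 1.96)^2 - 1.31*sin(w)/(2.41*cos(w)^3 - 3.22*cos(w)^2 + 1.38*cos(w) + 1.96)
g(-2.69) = 1.68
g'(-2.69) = 2.47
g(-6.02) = -1.50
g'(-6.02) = -0.44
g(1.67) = -2.84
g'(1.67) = -4.03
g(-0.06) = -1.44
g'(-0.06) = 0.10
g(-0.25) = -1.49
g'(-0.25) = 0.42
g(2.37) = 3.75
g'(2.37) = -15.57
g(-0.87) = -1.90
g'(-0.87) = 0.62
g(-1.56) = -2.50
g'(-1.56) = 2.32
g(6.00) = -1.51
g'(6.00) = 0.47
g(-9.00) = 1.62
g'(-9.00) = 2.19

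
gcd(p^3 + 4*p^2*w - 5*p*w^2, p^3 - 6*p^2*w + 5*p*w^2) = p^2 - p*w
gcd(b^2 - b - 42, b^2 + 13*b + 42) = b + 6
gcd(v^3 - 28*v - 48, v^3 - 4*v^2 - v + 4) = 1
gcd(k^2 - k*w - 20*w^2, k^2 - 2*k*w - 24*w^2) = k + 4*w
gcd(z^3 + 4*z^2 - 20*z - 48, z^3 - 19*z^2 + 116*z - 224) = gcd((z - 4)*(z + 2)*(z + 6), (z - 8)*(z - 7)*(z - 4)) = z - 4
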